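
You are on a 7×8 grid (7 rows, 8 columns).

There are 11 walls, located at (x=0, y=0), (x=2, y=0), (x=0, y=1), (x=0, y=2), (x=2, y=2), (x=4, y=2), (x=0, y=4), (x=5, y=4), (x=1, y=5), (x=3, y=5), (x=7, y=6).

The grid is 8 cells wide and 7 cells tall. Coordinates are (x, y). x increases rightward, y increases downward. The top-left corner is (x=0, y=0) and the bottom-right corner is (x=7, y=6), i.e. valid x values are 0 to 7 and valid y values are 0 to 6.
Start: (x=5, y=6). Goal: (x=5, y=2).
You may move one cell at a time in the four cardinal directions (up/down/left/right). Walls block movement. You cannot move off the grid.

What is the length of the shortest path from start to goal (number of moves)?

Answer: Shortest path length: 6

Derivation:
BFS from (x=5, y=6) until reaching (x=5, y=2):
  Distance 0: (x=5, y=6)
  Distance 1: (x=5, y=5), (x=4, y=6), (x=6, y=6)
  Distance 2: (x=4, y=5), (x=6, y=5), (x=3, y=6)
  Distance 3: (x=4, y=4), (x=6, y=4), (x=7, y=5), (x=2, y=6)
  Distance 4: (x=4, y=3), (x=6, y=3), (x=3, y=4), (x=7, y=4), (x=2, y=5), (x=1, y=6)
  Distance 5: (x=6, y=2), (x=3, y=3), (x=5, y=3), (x=7, y=3), (x=2, y=4), (x=0, y=6)
  Distance 6: (x=6, y=1), (x=3, y=2), (x=5, y=2), (x=7, y=2), (x=2, y=3), (x=1, y=4), (x=0, y=5)  <- goal reached here
One shortest path (6 moves): (x=5, y=6) -> (x=6, y=6) -> (x=6, y=5) -> (x=6, y=4) -> (x=6, y=3) -> (x=5, y=3) -> (x=5, y=2)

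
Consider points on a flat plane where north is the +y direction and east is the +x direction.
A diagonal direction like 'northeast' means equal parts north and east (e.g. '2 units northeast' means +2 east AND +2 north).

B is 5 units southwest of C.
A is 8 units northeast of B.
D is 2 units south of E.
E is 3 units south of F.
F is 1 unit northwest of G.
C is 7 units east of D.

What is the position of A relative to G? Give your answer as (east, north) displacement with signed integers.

Place G at the origin (east=0, north=0).
  F is 1 unit northwest of G: delta (east=-1, north=+1); F at (east=-1, north=1).
  E is 3 units south of F: delta (east=+0, north=-3); E at (east=-1, north=-2).
  D is 2 units south of E: delta (east=+0, north=-2); D at (east=-1, north=-4).
  C is 7 units east of D: delta (east=+7, north=+0); C at (east=6, north=-4).
  B is 5 units southwest of C: delta (east=-5, north=-5); B at (east=1, north=-9).
  A is 8 units northeast of B: delta (east=+8, north=+8); A at (east=9, north=-1).
Therefore A relative to G: (east=9, north=-1).

Answer: A is at (east=9, north=-1) relative to G.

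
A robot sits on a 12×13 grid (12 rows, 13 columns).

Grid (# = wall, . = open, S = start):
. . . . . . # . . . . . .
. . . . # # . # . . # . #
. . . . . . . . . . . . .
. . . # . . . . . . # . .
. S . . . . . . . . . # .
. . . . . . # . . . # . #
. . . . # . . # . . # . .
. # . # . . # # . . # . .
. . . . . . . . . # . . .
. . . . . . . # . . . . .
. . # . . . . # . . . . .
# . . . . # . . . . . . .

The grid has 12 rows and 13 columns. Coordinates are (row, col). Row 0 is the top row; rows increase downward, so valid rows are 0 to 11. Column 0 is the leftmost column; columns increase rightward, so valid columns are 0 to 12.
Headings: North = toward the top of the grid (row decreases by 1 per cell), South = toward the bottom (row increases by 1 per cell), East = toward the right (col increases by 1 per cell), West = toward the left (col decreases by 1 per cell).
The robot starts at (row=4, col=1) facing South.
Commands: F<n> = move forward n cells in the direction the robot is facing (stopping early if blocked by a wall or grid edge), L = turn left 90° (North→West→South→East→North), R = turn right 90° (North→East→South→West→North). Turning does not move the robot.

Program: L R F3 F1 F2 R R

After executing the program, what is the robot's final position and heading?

Answer: Final position: (row=6, col=1), facing North

Derivation:
Start: (row=4, col=1), facing South
  L: turn left, now facing East
  R: turn right, now facing South
  F3: move forward 2/3 (blocked), now at (row=6, col=1)
  F1: move forward 0/1 (blocked), now at (row=6, col=1)
  F2: move forward 0/2 (blocked), now at (row=6, col=1)
  R: turn right, now facing West
  R: turn right, now facing North
Final: (row=6, col=1), facing North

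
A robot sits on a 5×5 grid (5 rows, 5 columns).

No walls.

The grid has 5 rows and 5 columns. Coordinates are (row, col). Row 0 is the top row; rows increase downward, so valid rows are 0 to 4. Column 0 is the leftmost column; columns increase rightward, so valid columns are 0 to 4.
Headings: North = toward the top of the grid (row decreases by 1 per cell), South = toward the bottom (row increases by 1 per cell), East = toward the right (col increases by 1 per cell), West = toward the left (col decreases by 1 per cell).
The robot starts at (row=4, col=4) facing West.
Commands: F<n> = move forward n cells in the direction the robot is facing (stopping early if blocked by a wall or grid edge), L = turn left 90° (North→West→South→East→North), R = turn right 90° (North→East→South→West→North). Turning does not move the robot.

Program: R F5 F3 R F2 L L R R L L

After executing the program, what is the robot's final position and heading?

Answer: Final position: (row=0, col=4), facing West

Derivation:
Start: (row=4, col=4), facing West
  R: turn right, now facing North
  F5: move forward 4/5 (blocked), now at (row=0, col=4)
  F3: move forward 0/3 (blocked), now at (row=0, col=4)
  R: turn right, now facing East
  F2: move forward 0/2 (blocked), now at (row=0, col=4)
  L: turn left, now facing North
  L: turn left, now facing West
  R: turn right, now facing North
  R: turn right, now facing East
  L: turn left, now facing North
  L: turn left, now facing West
Final: (row=0, col=4), facing West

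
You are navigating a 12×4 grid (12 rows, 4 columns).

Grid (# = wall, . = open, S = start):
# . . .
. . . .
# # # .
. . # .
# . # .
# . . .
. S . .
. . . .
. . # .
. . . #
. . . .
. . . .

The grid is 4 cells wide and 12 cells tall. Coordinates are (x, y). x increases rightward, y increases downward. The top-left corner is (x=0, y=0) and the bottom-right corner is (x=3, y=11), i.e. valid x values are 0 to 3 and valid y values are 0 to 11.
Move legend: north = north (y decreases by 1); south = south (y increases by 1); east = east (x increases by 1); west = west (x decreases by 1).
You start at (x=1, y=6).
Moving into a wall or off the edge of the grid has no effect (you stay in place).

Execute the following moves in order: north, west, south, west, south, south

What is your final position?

Answer: Final position: (x=0, y=8)

Derivation:
Start: (x=1, y=6)
  north (north): (x=1, y=6) -> (x=1, y=5)
  west (west): blocked, stay at (x=1, y=5)
  south (south): (x=1, y=5) -> (x=1, y=6)
  west (west): (x=1, y=6) -> (x=0, y=6)
  south (south): (x=0, y=6) -> (x=0, y=7)
  south (south): (x=0, y=7) -> (x=0, y=8)
Final: (x=0, y=8)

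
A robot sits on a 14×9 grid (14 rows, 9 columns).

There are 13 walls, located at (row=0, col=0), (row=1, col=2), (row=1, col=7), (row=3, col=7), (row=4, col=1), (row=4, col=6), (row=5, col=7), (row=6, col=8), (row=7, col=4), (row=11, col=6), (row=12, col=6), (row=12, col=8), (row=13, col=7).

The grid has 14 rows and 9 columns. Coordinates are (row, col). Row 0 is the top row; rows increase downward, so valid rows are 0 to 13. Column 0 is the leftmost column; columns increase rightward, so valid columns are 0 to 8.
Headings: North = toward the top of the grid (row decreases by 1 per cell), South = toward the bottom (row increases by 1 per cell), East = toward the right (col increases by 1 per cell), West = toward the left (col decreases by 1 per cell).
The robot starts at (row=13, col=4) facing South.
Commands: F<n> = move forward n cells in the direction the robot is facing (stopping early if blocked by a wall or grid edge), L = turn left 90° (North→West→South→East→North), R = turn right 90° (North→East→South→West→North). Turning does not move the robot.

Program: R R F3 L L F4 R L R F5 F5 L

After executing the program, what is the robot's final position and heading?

Start: (row=13, col=4), facing South
  R: turn right, now facing West
  R: turn right, now facing North
  F3: move forward 3, now at (row=10, col=4)
  L: turn left, now facing West
  L: turn left, now facing South
  F4: move forward 3/4 (blocked), now at (row=13, col=4)
  R: turn right, now facing West
  L: turn left, now facing South
  R: turn right, now facing West
  F5: move forward 4/5 (blocked), now at (row=13, col=0)
  F5: move forward 0/5 (blocked), now at (row=13, col=0)
  L: turn left, now facing South
Final: (row=13, col=0), facing South

Answer: Final position: (row=13, col=0), facing South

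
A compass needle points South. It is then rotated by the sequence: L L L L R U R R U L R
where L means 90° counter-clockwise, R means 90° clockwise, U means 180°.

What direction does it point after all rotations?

Answer: Final heading: East

Derivation:
Start: South
  L (left (90° counter-clockwise)) -> East
  L (left (90° counter-clockwise)) -> North
  L (left (90° counter-clockwise)) -> West
  L (left (90° counter-clockwise)) -> South
  R (right (90° clockwise)) -> West
  U (U-turn (180°)) -> East
  R (right (90° clockwise)) -> South
  R (right (90° clockwise)) -> West
  U (U-turn (180°)) -> East
  L (left (90° counter-clockwise)) -> North
  R (right (90° clockwise)) -> East
Final: East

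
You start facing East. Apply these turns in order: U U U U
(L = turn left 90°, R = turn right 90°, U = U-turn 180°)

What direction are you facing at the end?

Answer: Final heading: East

Derivation:
Start: East
  U (U-turn (180°)) -> West
  U (U-turn (180°)) -> East
  U (U-turn (180°)) -> West
  U (U-turn (180°)) -> East
Final: East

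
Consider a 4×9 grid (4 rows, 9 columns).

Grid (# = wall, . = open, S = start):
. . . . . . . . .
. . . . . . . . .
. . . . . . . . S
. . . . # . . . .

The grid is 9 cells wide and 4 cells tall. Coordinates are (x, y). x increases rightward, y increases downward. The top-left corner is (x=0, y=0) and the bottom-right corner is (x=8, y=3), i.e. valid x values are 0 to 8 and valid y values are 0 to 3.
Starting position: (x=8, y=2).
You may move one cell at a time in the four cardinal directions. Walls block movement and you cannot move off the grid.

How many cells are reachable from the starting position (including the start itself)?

Answer: Reachable cells: 35

Derivation:
BFS flood-fill from (x=8, y=2):
  Distance 0: (x=8, y=2)
  Distance 1: (x=8, y=1), (x=7, y=2), (x=8, y=3)
  Distance 2: (x=8, y=0), (x=7, y=1), (x=6, y=2), (x=7, y=3)
  Distance 3: (x=7, y=0), (x=6, y=1), (x=5, y=2), (x=6, y=3)
  Distance 4: (x=6, y=0), (x=5, y=1), (x=4, y=2), (x=5, y=3)
  Distance 5: (x=5, y=0), (x=4, y=1), (x=3, y=2)
  Distance 6: (x=4, y=0), (x=3, y=1), (x=2, y=2), (x=3, y=3)
  Distance 7: (x=3, y=0), (x=2, y=1), (x=1, y=2), (x=2, y=3)
  Distance 8: (x=2, y=0), (x=1, y=1), (x=0, y=2), (x=1, y=3)
  Distance 9: (x=1, y=0), (x=0, y=1), (x=0, y=3)
  Distance 10: (x=0, y=0)
Total reachable: 35 (grid has 35 open cells total)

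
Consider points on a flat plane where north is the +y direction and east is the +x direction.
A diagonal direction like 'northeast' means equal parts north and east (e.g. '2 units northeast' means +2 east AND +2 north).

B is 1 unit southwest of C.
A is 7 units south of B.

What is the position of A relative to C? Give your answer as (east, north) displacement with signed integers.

Answer: A is at (east=-1, north=-8) relative to C.

Derivation:
Place C at the origin (east=0, north=0).
  B is 1 unit southwest of C: delta (east=-1, north=-1); B at (east=-1, north=-1).
  A is 7 units south of B: delta (east=+0, north=-7); A at (east=-1, north=-8).
Therefore A relative to C: (east=-1, north=-8).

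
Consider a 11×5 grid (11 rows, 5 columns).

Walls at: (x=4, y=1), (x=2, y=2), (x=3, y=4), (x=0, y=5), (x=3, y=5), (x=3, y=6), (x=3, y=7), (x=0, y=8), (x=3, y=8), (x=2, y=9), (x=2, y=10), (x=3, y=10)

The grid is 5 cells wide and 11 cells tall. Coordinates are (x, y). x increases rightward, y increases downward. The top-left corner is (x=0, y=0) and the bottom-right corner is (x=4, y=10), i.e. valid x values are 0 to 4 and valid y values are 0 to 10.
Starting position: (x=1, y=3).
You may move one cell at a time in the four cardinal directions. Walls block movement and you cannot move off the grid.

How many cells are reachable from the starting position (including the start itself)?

BFS flood-fill from (x=1, y=3):
  Distance 0: (x=1, y=3)
  Distance 1: (x=1, y=2), (x=0, y=3), (x=2, y=3), (x=1, y=4)
  Distance 2: (x=1, y=1), (x=0, y=2), (x=3, y=3), (x=0, y=4), (x=2, y=4), (x=1, y=5)
  Distance 3: (x=1, y=0), (x=0, y=1), (x=2, y=1), (x=3, y=2), (x=4, y=3), (x=2, y=5), (x=1, y=6)
  Distance 4: (x=0, y=0), (x=2, y=0), (x=3, y=1), (x=4, y=2), (x=4, y=4), (x=0, y=6), (x=2, y=6), (x=1, y=7)
  Distance 5: (x=3, y=0), (x=4, y=5), (x=0, y=7), (x=2, y=7), (x=1, y=8)
  Distance 6: (x=4, y=0), (x=4, y=6), (x=2, y=8), (x=1, y=9)
  Distance 7: (x=4, y=7), (x=0, y=9), (x=1, y=10)
  Distance 8: (x=4, y=8), (x=0, y=10)
  Distance 9: (x=4, y=9)
  Distance 10: (x=3, y=9), (x=4, y=10)
Total reachable: 43 (grid has 43 open cells total)

Answer: Reachable cells: 43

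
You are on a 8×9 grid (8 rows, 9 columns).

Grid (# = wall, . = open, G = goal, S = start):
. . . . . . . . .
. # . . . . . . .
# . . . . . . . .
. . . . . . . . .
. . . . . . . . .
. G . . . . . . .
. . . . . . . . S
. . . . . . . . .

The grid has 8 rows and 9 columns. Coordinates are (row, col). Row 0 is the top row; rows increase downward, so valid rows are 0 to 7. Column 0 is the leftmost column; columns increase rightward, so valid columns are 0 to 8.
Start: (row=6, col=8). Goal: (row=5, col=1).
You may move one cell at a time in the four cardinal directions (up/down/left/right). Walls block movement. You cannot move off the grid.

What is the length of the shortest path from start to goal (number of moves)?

Answer: Shortest path length: 8

Derivation:
BFS from (row=6, col=8) until reaching (row=5, col=1):
  Distance 0: (row=6, col=8)
  Distance 1: (row=5, col=8), (row=6, col=7), (row=7, col=8)
  Distance 2: (row=4, col=8), (row=5, col=7), (row=6, col=6), (row=7, col=7)
  Distance 3: (row=3, col=8), (row=4, col=7), (row=5, col=6), (row=6, col=5), (row=7, col=6)
  Distance 4: (row=2, col=8), (row=3, col=7), (row=4, col=6), (row=5, col=5), (row=6, col=4), (row=7, col=5)
  Distance 5: (row=1, col=8), (row=2, col=7), (row=3, col=6), (row=4, col=5), (row=5, col=4), (row=6, col=3), (row=7, col=4)
  Distance 6: (row=0, col=8), (row=1, col=7), (row=2, col=6), (row=3, col=5), (row=4, col=4), (row=5, col=3), (row=6, col=2), (row=7, col=3)
  Distance 7: (row=0, col=7), (row=1, col=6), (row=2, col=5), (row=3, col=4), (row=4, col=3), (row=5, col=2), (row=6, col=1), (row=7, col=2)
  Distance 8: (row=0, col=6), (row=1, col=5), (row=2, col=4), (row=3, col=3), (row=4, col=2), (row=5, col=1), (row=6, col=0), (row=7, col=1)  <- goal reached here
One shortest path (8 moves): (row=6, col=8) -> (row=6, col=7) -> (row=6, col=6) -> (row=6, col=5) -> (row=6, col=4) -> (row=6, col=3) -> (row=6, col=2) -> (row=6, col=1) -> (row=5, col=1)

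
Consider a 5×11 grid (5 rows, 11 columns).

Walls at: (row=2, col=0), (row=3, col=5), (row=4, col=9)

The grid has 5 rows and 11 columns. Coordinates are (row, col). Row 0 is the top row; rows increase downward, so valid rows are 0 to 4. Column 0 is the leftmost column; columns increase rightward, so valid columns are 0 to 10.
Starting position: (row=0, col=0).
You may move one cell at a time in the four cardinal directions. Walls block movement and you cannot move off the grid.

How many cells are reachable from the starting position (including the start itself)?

Answer: Reachable cells: 52

Derivation:
BFS flood-fill from (row=0, col=0):
  Distance 0: (row=0, col=0)
  Distance 1: (row=0, col=1), (row=1, col=0)
  Distance 2: (row=0, col=2), (row=1, col=1)
  Distance 3: (row=0, col=3), (row=1, col=2), (row=2, col=1)
  Distance 4: (row=0, col=4), (row=1, col=3), (row=2, col=2), (row=3, col=1)
  Distance 5: (row=0, col=5), (row=1, col=4), (row=2, col=3), (row=3, col=0), (row=3, col=2), (row=4, col=1)
  Distance 6: (row=0, col=6), (row=1, col=5), (row=2, col=4), (row=3, col=3), (row=4, col=0), (row=4, col=2)
  Distance 7: (row=0, col=7), (row=1, col=6), (row=2, col=5), (row=3, col=4), (row=4, col=3)
  Distance 8: (row=0, col=8), (row=1, col=7), (row=2, col=6), (row=4, col=4)
  Distance 9: (row=0, col=9), (row=1, col=8), (row=2, col=7), (row=3, col=6), (row=4, col=5)
  Distance 10: (row=0, col=10), (row=1, col=9), (row=2, col=8), (row=3, col=7), (row=4, col=6)
  Distance 11: (row=1, col=10), (row=2, col=9), (row=3, col=8), (row=4, col=7)
  Distance 12: (row=2, col=10), (row=3, col=9), (row=4, col=8)
  Distance 13: (row=3, col=10)
  Distance 14: (row=4, col=10)
Total reachable: 52 (grid has 52 open cells total)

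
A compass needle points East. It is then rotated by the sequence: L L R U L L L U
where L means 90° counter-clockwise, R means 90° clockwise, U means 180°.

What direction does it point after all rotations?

Answer: Final heading: East

Derivation:
Start: East
  L (left (90° counter-clockwise)) -> North
  L (left (90° counter-clockwise)) -> West
  R (right (90° clockwise)) -> North
  U (U-turn (180°)) -> South
  L (left (90° counter-clockwise)) -> East
  L (left (90° counter-clockwise)) -> North
  L (left (90° counter-clockwise)) -> West
  U (U-turn (180°)) -> East
Final: East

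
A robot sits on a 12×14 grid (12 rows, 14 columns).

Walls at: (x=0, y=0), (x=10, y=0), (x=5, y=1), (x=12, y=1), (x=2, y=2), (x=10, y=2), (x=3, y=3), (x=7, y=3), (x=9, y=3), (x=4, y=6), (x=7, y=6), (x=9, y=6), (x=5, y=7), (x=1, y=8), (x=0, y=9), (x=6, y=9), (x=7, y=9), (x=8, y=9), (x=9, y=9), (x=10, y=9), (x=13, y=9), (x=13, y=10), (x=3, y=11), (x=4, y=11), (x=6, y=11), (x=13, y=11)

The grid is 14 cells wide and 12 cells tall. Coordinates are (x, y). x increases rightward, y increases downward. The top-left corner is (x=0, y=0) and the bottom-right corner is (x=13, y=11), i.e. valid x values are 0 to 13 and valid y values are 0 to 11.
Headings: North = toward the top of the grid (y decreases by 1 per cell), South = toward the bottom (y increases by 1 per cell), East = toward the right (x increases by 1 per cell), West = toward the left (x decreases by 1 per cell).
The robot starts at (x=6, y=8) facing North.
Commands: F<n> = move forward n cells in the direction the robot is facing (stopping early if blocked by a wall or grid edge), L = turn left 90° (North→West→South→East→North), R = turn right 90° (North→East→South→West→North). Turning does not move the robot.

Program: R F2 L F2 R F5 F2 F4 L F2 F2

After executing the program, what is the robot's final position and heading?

Start: (x=6, y=8), facing North
  R: turn right, now facing East
  F2: move forward 2, now at (x=8, y=8)
  L: turn left, now facing North
  F2: move forward 2, now at (x=8, y=6)
  R: turn right, now facing East
  F5: move forward 0/5 (blocked), now at (x=8, y=6)
  F2: move forward 0/2 (blocked), now at (x=8, y=6)
  F4: move forward 0/4 (blocked), now at (x=8, y=6)
  L: turn left, now facing North
  F2: move forward 2, now at (x=8, y=4)
  F2: move forward 2, now at (x=8, y=2)
Final: (x=8, y=2), facing North

Answer: Final position: (x=8, y=2), facing North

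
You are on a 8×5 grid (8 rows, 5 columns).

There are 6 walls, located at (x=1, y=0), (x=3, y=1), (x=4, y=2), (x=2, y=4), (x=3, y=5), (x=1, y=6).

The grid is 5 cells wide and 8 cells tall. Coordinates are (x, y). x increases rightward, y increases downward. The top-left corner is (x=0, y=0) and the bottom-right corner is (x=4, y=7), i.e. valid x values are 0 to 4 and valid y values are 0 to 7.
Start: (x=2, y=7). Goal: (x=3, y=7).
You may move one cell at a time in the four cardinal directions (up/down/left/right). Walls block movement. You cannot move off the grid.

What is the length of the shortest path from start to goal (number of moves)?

BFS from (x=2, y=7) until reaching (x=3, y=7):
  Distance 0: (x=2, y=7)
  Distance 1: (x=2, y=6), (x=1, y=7), (x=3, y=7)  <- goal reached here
One shortest path (1 moves): (x=2, y=7) -> (x=3, y=7)

Answer: Shortest path length: 1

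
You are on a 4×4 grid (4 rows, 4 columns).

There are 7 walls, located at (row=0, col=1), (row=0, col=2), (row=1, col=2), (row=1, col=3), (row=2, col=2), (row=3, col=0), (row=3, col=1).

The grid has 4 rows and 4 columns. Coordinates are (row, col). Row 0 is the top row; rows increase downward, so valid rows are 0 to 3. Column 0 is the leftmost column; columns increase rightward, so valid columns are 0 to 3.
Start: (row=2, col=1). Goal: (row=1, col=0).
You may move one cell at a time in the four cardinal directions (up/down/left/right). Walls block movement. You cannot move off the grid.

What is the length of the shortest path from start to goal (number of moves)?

Answer: Shortest path length: 2

Derivation:
BFS from (row=2, col=1) until reaching (row=1, col=0):
  Distance 0: (row=2, col=1)
  Distance 1: (row=1, col=1), (row=2, col=0)
  Distance 2: (row=1, col=0)  <- goal reached here
One shortest path (2 moves): (row=2, col=1) -> (row=2, col=0) -> (row=1, col=0)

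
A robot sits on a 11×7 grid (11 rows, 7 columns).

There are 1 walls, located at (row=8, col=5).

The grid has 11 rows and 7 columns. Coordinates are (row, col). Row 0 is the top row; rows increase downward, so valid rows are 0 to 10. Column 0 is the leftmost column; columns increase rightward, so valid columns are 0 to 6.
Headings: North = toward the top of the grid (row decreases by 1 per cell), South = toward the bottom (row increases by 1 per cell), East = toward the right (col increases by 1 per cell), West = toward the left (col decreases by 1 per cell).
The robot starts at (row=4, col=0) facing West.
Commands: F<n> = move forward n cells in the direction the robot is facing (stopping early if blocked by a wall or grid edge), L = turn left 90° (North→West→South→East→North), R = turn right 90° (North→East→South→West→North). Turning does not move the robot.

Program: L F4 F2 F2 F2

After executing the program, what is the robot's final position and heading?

Answer: Final position: (row=10, col=0), facing South

Derivation:
Start: (row=4, col=0), facing West
  L: turn left, now facing South
  F4: move forward 4, now at (row=8, col=0)
  F2: move forward 2, now at (row=10, col=0)
  F2: move forward 0/2 (blocked), now at (row=10, col=0)
  F2: move forward 0/2 (blocked), now at (row=10, col=0)
Final: (row=10, col=0), facing South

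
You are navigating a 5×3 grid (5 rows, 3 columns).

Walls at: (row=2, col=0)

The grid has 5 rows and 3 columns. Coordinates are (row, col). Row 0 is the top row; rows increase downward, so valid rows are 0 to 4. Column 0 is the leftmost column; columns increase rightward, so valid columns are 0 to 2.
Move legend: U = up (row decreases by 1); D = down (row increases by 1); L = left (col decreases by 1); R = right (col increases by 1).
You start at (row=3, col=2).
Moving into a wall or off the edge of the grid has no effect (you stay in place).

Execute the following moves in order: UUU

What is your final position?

Answer: Final position: (row=0, col=2)

Derivation:
Start: (row=3, col=2)
  U (up): (row=3, col=2) -> (row=2, col=2)
  U (up): (row=2, col=2) -> (row=1, col=2)
  U (up): (row=1, col=2) -> (row=0, col=2)
Final: (row=0, col=2)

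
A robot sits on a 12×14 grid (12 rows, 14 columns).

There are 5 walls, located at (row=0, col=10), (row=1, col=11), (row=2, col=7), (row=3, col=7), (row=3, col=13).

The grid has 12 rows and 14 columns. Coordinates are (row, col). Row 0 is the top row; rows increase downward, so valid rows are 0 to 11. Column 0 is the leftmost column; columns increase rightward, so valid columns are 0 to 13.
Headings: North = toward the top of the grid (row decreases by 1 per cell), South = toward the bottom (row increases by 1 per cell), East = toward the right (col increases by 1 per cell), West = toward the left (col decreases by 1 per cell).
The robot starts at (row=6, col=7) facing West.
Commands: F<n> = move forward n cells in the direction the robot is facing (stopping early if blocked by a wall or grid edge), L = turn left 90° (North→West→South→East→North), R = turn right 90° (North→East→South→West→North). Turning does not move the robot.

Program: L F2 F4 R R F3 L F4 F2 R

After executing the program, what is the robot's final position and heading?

Answer: Final position: (row=8, col=1), facing North

Derivation:
Start: (row=6, col=7), facing West
  L: turn left, now facing South
  F2: move forward 2, now at (row=8, col=7)
  F4: move forward 3/4 (blocked), now at (row=11, col=7)
  R: turn right, now facing West
  R: turn right, now facing North
  F3: move forward 3, now at (row=8, col=7)
  L: turn left, now facing West
  F4: move forward 4, now at (row=8, col=3)
  F2: move forward 2, now at (row=8, col=1)
  R: turn right, now facing North
Final: (row=8, col=1), facing North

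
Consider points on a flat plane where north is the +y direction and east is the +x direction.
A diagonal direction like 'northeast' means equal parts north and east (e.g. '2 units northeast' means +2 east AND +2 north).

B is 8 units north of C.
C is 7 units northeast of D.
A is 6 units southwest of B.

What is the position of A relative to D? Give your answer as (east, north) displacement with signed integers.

Answer: A is at (east=1, north=9) relative to D.

Derivation:
Place D at the origin (east=0, north=0).
  C is 7 units northeast of D: delta (east=+7, north=+7); C at (east=7, north=7).
  B is 8 units north of C: delta (east=+0, north=+8); B at (east=7, north=15).
  A is 6 units southwest of B: delta (east=-6, north=-6); A at (east=1, north=9).
Therefore A relative to D: (east=1, north=9).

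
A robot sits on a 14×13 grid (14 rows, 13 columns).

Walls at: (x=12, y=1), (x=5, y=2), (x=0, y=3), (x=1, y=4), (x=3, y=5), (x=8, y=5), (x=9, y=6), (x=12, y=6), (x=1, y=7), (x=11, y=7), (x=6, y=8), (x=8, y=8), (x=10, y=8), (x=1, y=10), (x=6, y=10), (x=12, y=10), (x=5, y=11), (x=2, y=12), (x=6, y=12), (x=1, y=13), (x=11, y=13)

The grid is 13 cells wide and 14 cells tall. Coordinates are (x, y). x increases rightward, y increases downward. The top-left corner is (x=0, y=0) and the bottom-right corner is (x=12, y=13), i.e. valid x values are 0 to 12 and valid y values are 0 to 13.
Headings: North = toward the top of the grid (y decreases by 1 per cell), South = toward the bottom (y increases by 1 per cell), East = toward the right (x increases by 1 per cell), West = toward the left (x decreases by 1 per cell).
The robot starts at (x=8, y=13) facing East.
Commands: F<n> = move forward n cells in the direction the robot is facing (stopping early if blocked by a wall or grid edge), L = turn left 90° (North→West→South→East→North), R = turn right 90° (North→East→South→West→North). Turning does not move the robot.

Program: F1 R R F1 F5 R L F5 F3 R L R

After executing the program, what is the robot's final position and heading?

Answer: Final position: (x=2, y=13), facing North

Derivation:
Start: (x=8, y=13), facing East
  F1: move forward 1, now at (x=9, y=13)
  R: turn right, now facing South
  R: turn right, now facing West
  F1: move forward 1, now at (x=8, y=13)
  F5: move forward 5, now at (x=3, y=13)
  R: turn right, now facing North
  L: turn left, now facing West
  F5: move forward 1/5 (blocked), now at (x=2, y=13)
  F3: move forward 0/3 (blocked), now at (x=2, y=13)
  R: turn right, now facing North
  L: turn left, now facing West
  R: turn right, now facing North
Final: (x=2, y=13), facing North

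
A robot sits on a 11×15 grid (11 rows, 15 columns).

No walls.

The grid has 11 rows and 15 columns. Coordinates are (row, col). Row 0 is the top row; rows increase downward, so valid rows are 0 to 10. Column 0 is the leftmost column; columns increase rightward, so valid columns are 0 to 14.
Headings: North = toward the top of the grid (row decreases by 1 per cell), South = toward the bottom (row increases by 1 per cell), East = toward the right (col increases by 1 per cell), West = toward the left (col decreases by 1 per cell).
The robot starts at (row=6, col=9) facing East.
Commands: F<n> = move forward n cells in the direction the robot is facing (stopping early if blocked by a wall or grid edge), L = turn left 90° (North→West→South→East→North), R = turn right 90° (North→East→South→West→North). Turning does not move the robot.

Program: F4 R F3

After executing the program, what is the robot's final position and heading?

Start: (row=6, col=9), facing East
  F4: move forward 4, now at (row=6, col=13)
  R: turn right, now facing South
  F3: move forward 3, now at (row=9, col=13)
Final: (row=9, col=13), facing South

Answer: Final position: (row=9, col=13), facing South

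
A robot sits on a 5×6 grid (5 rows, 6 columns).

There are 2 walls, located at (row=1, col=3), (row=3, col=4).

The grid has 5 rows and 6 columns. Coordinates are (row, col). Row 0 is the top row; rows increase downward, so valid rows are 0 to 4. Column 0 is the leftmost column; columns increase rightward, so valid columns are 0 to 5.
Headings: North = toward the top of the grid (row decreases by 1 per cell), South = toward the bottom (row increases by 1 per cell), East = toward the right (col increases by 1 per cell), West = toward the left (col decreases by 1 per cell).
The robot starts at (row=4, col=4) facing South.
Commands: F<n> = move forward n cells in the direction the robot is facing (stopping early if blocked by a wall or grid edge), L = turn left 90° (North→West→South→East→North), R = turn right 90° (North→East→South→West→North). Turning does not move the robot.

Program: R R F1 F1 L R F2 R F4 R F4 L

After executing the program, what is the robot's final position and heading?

Start: (row=4, col=4), facing South
  R: turn right, now facing West
  R: turn right, now facing North
  F1: move forward 0/1 (blocked), now at (row=4, col=4)
  F1: move forward 0/1 (blocked), now at (row=4, col=4)
  L: turn left, now facing West
  R: turn right, now facing North
  F2: move forward 0/2 (blocked), now at (row=4, col=4)
  R: turn right, now facing East
  F4: move forward 1/4 (blocked), now at (row=4, col=5)
  R: turn right, now facing South
  F4: move forward 0/4 (blocked), now at (row=4, col=5)
  L: turn left, now facing East
Final: (row=4, col=5), facing East

Answer: Final position: (row=4, col=5), facing East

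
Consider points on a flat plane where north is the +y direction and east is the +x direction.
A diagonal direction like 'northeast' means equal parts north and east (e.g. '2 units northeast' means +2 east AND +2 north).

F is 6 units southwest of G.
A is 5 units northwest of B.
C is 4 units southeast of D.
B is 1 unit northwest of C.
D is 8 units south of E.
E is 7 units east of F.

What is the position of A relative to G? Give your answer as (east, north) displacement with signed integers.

Place G at the origin (east=0, north=0).
  F is 6 units southwest of G: delta (east=-6, north=-6); F at (east=-6, north=-6).
  E is 7 units east of F: delta (east=+7, north=+0); E at (east=1, north=-6).
  D is 8 units south of E: delta (east=+0, north=-8); D at (east=1, north=-14).
  C is 4 units southeast of D: delta (east=+4, north=-4); C at (east=5, north=-18).
  B is 1 unit northwest of C: delta (east=-1, north=+1); B at (east=4, north=-17).
  A is 5 units northwest of B: delta (east=-5, north=+5); A at (east=-1, north=-12).
Therefore A relative to G: (east=-1, north=-12).

Answer: A is at (east=-1, north=-12) relative to G.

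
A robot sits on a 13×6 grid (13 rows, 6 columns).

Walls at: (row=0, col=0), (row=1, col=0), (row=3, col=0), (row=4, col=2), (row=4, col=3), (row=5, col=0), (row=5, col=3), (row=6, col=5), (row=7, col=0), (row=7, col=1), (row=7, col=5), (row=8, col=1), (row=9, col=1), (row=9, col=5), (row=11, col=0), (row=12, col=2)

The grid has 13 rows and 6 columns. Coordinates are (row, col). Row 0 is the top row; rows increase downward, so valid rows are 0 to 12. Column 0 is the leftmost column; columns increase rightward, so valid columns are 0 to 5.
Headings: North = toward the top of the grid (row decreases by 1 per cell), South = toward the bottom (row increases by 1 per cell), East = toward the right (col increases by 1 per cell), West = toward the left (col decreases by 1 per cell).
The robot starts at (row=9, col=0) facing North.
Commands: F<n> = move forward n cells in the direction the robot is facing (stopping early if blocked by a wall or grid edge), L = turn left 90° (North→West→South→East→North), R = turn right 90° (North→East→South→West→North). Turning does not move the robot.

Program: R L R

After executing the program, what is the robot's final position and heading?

Start: (row=9, col=0), facing North
  R: turn right, now facing East
  L: turn left, now facing North
  R: turn right, now facing East
Final: (row=9, col=0), facing East

Answer: Final position: (row=9, col=0), facing East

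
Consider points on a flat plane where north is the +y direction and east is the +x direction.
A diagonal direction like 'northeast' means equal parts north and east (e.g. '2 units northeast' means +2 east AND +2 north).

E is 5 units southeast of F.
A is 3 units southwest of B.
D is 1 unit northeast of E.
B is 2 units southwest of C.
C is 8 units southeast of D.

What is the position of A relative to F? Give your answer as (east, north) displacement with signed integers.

Answer: A is at (east=9, north=-17) relative to F.

Derivation:
Place F at the origin (east=0, north=0).
  E is 5 units southeast of F: delta (east=+5, north=-5); E at (east=5, north=-5).
  D is 1 unit northeast of E: delta (east=+1, north=+1); D at (east=6, north=-4).
  C is 8 units southeast of D: delta (east=+8, north=-8); C at (east=14, north=-12).
  B is 2 units southwest of C: delta (east=-2, north=-2); B at (east=12, north=-14).
  A is 3 units southwest of B: delta (east=-3, north=-3); A at (east=9, north=-17).
Therefore A relative to F: (east=9, north=-17).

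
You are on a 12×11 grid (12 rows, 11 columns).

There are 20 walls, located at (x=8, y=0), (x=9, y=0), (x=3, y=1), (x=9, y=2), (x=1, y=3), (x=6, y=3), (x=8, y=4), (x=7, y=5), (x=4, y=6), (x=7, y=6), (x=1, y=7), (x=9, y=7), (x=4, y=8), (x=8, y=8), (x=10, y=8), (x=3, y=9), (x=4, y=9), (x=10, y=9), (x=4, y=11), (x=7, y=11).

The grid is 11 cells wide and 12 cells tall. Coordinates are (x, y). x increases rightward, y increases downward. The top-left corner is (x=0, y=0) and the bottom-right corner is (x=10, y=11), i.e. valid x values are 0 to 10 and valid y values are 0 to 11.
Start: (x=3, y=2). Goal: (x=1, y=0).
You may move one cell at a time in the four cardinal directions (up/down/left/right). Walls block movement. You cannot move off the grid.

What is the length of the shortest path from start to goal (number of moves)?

Answer: Shortest path length: 4

Derivation:
BFS from (x=3, y=2) until reaching (x=1, y=0):
  Distance 0: (x=3, y=2)
  Distance 1: (x=2, y=2), (x=4, y=2), (x=3, y=3)
  Distance 2: (x=2, y=1), (x=4, y=1), (x=1, y=2), (x=5, y=2), (x=2, y=3), (x=4, y=3), (x=3, y=4)
  Distance 3: (x=2, y=0), (x=4, y=0), (x=1, y=1), (x=5, y=1), (x=0, y=2), (x=6, y=2), (x=5, y=3), (x=2, y=4), (x=4, y=4), (x=3, y=5)
  Distance 4: (x=1, y=0), (x=3, y=0), (x=5, y=0), (x=0, y=1), (x=6, y=1), (x=7, y=2), (x=0, y=3), (x=1, y=4), (x=5, y=4), (x=2, y=5), (x=4, y=5), (x=3, y=6)  <- goal reached here
One shortest path (4 moves): (x=3, y=2) -> (x=2, y=2) -> (x=1, y=2) -> (x=1, y=1) -> (x=1, y=0)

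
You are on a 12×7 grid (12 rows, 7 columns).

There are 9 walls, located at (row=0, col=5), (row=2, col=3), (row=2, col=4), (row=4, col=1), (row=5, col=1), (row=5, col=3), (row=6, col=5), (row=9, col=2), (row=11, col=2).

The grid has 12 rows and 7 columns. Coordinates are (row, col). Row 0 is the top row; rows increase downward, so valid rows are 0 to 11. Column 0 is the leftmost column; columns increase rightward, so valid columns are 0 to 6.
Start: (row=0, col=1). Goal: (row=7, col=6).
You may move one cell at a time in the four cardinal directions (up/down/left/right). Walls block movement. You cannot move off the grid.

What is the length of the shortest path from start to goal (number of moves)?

BFS from (row=0, col=1) until reaching (row=7, col=6):
  Distance 0: (row=0, col=1)
  Distance 1: (row=0, col=0), (row=0, col=2), (row=1, col=1)
  Distance 2: (row=0, col=3), (row=1, col=0), (row=1, col=2), (row=2, col=1)
  Distance 3: (row=0, col=4), (row=1, col=3), (row=2, col=0), (row=2, col=2), (row=3, col=1)
  Distance 4: (row=1, col=4), (row=3, col=0), (row=3, col=2)
  Distance 5: (row=1, col=5), (row=3, col=3), (row=4, col=0), (row=4, col=2)
  Distance 6: (row=1, col=6), (row=2, col=5), (row=3, col=4), (row=4, col=3), (row=5, col=0), (row=5, col=2)
  Distance 7: (row=0, col=6), (row=2, col=6), (row=3, col=5), (row=4, col=4), (row=6, col=0), (row=6, col=2)
  Distance 8: (row=3, col=6), (row=4, col=5), (row=5, col=4), (row=6, col=1), (row=6, col=3), (row=7, col=0), (row=7, col=2)
  Distance 9: (row=4, col=6), (row=5, col=5), (row=6, col=4), (row=7, col=1), (row=7, col=3), (row=8, col=0), (row=8, col=2)
  Distance 10: (row=5, col=6), (row=7, col=4), (row=8, col=1), (row=8, col=3), (row=9, col=0)
  Distance 11: (row=6, col=6), (row=7, col=5), (row=8, col=4), (row=9, col=1), (row=9, col=3), (row=10, col=0)
  Distance 12: (row=7, col=6), (row=8, col=5), (row=9, col=4), (row=10, col=1), (row=10, col=3), (row=11, col=0)  <- goal reached here
One shortest path (12 moves): (row=0, col=1) -> (row=0, col=2) -> (row=0, col=3) -> (row=0, col=4) -> (row=1, col=4) -> (row=1, col=5) -> (row=1, col=6) -> (row=2, col=6) -> (row=3, col=6) -> (row=4, col=6) -> (row=5, col=6) -> (row=6, col=6) -> (row=7, col=6)

Answer: Shortest path length: 12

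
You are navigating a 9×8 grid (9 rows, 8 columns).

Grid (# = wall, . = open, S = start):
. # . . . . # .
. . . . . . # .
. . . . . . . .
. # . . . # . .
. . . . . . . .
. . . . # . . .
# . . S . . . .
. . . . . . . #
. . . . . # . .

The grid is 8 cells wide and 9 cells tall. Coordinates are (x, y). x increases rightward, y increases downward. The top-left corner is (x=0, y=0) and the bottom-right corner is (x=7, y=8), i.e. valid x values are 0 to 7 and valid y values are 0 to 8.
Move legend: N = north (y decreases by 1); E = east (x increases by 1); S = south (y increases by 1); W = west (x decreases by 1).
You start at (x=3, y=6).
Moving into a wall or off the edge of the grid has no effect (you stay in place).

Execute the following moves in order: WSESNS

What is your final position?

Answer: Final position: (x=3, y=8)

Derivation:
Start: (x=3, y=6)
  W (west): (x=3, y=6) -> (x=2, y=6)
  S (south): (x=2, y=6) -> (x=2, y=7)
  E (east): (x=2, y=7) -> (x=3, y=7)
  S (south): (x=3, y=7) -> (x=3, y=8)
  N (north): (x=3, y=8) -> (x=3, y=7)
  S (south): (x=3, y=7) -> (x=3, y=8)
Final: (x=3, y=8)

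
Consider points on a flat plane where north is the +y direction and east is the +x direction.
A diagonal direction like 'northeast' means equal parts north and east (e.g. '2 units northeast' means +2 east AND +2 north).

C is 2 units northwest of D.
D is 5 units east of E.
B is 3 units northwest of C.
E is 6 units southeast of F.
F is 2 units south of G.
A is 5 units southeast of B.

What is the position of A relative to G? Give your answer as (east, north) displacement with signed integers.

Place G at the origin (east=0, north=0).
  F is 2 units south of G: delta (east=+0, north=-2); F at (east=0, north=-2).
  E is 6 units southeast of F: delta (east=+6, north=-6); E at (east=6, north=-8).
  D is 5 units east of E: delta (east=+5, north=+0); D at (east=11, north=-8).
  C is 2 units northwest of D: delta (east=-2, north=+2); C at (east=9, north=-6).
  B is 3 units northwest of C: delta (east=-3, north=+3); B at (east=6, north=-3).
  A is 5 units southeast of B: delta (east=+5, north=-5); A at (east=11, north=-8).
Therefore A relative to G: (east=11, north=-8).

Answer: A is at (east=11, north=-8) relative to G.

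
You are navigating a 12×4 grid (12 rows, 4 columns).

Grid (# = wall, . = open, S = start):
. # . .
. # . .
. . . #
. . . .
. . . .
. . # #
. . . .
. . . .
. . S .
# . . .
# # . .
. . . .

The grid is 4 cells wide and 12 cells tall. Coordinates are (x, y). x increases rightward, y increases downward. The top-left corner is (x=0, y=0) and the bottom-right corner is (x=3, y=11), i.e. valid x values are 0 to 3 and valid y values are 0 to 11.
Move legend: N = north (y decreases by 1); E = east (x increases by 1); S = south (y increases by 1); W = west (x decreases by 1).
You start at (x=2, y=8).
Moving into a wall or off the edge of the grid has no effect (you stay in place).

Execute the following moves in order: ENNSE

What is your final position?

Answer: Final position: (x=3, y=7)

Derivation:
Start: (x=2, y=8)
  E (east): (x=2, y=8) -> (x=3, y=8)
  N (north): (x=3, y=8) -> (x=3, y=7)
  N (north): (x=3, y=7) -> (x=3, y=6)
  S (south): (x=3, y=6) -> (x=3, y=7)
  E (east): blocked, stay at (x=3, y=7)
Final: (x=3, y=7)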